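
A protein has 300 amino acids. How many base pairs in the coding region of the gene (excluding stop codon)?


Each amino acid = 1 codon = 3 bp
bp = 300 * 3 = 900 bp

900 bp


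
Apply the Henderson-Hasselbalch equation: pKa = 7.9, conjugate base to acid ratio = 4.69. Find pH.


pH = pKa + log10([A-]/[HA])
pH = 7.9 + log10(4.69)
pH = 8.5712

8.5712


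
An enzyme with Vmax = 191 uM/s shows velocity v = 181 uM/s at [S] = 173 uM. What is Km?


Km = [S] * (Vmax - v) / v
Km = 173 * (191 - 181) / 181
Km = 9.558 uM

9.558 uM


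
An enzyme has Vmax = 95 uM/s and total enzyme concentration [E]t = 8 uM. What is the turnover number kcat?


kcat = Vmax / [E]t
kcat = 95 / 8
kcat = 11.875 s^-1

11.875 s^-1


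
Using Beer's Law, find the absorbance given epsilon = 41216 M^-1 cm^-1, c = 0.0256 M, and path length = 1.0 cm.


A = epsilon * c * l
A = 41216 * 0.0256 * 1.0
A = 1055.1296

1055.1296


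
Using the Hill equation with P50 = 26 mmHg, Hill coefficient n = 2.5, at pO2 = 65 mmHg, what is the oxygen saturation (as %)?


Y = pO2^n / (P50^n + pO2^n)
Y = 65^2.5 / (26^2.5 + 65^2.5)
Y = 90.81%

90.81%


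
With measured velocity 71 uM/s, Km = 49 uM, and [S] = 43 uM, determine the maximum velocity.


Vmax = v * (Km + [S]) / [S]
Vmax = 71 * (49 + 43) / 43
Vmax = 151.907 uM/s

151.907 uM/s


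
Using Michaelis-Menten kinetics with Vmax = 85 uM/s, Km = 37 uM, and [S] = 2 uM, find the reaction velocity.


v = Vmax * [S] / (Km + [S])
v = 85 * 2 / (37 + 2)
v = 4.359 uM/s

4.359 uM/s


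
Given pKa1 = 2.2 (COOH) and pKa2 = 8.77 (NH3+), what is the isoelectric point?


pI = (pKa1 + pKa2) / 2
pI = (2.2 + 8.77) / 2
pI = 5.485

5.485


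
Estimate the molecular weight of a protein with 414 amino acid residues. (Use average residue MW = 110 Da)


MW = n_residues * 110 Da
MW = 414 * 110
MW = 45540 Da

45540 Da


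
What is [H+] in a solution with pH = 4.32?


[H+] = 10^(-pH)
[H+] = 10^(-4.32)
[H+] = 4.786e-05 M

4.786e-05 M


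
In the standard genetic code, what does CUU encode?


Standard genetic code lookup.
Codon CUU -> Leu

Leu


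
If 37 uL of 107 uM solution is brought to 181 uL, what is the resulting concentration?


C2 = C1 * V1 / V2
C2 = 107 * 37 / 181
C2 = 21.8729 uM

21.8729 uM


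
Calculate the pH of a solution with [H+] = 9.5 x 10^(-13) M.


pH = -log10([H+])
pH = -log10(9.5 x 10^(-13))
pH = 12.0223

12.0223


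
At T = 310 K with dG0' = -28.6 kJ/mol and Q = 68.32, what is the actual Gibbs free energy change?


dG = dG0' + RT * ln(Q) / 1000
dG = -28.6 + 8.314 * 310 * ln(68.32) / 1000
dG = -17.7128 kJ/mol

-17.7128 kJ/mol


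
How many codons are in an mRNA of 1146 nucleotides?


codons = nucleotides / 3
codons = 1146 / 3 = 382

382


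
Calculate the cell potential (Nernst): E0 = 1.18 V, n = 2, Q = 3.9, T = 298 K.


E = E0 - (RT/nF) * ln(Q)
E = 1.18 - (8.314 * 298 / (2 * 96485)) * ln(3.9)
E = 1.1625 V

1.1625 V


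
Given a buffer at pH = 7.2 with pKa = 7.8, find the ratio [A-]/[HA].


[A-]/[HA] = 10^(pH - pKa)
= 10^(7.2 - 7.8)
= 0.2512

0.2512


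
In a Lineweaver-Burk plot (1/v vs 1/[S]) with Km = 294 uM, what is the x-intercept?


x-intercept = -1/Km
= -1/294
= -0.0034 1/uM

-0.0034 1/uM


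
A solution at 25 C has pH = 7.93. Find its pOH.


pOH = 14 - pH
pOH = 14 - 7.93
pOH = 6.07

6.07


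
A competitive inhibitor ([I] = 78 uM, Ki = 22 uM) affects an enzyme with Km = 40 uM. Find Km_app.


Km_app = Km * (1 + [I]/Ki)
Km_app = 40 * (1 + 78/22)
Km_app = 181.8182 uM

181.8182 uM


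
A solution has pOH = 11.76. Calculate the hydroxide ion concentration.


[OH-] = 10^(-pOH)
[OH-] = 10^(-11.76)
[OH-] = 1.738e-12 M

1.738e-12 M


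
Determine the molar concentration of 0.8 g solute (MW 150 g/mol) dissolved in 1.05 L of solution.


C = (mass / MW) / volume
C = (0.8 / 150) / 1.05
C = 0.0051 M

0.0051 M


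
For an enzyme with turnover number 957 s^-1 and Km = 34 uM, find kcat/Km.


Catalytic efficiency = kcat / Km
= 957 / 34
= 28.1471 uM^-1*s^-1

28.1471 uM^-1*s^-1


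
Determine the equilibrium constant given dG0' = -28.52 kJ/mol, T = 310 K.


Keq = exp(-dG0 * 1000 / (R * T))
Keq = exp(-(-28.52) * 1000 / (8.314 * 310))
Keq = 63938.2057

63938.2057


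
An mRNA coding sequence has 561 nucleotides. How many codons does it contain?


codons = nucleotides / 3
codons = 561 / 3 = 187

187


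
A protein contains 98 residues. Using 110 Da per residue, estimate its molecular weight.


MW = n_residues * 110 Da
MW = 98 * 110
MW = 10780 Da

10780 Da


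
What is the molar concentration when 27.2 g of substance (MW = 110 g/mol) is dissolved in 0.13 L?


C = (mass / MW) / volume
C = (27.2 / 110) / 0.13
C = 1.9021 M

1.9021 M


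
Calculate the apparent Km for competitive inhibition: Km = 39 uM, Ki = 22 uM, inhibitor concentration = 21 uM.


Km_app = Km * (1 + [I]/Ki)
Km_app = 39 * (1 + 21/22)
Km_app = 76.2273 uM

76.2273 uM


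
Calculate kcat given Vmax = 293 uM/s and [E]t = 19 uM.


kcat = Vmax / [E]t
kcat = 293 / 19
kcat = 15.4211 s^-1

15.4211 s^-1


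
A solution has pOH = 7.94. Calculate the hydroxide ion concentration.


[OH-] = 10^(-pOH)
[OH-] = 10^(-7.94)
[OH-] = 1.148e-08 M

1.148e-08 M


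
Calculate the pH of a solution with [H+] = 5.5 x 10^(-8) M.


pH = -log10([H+])
pH = -log10(5.5 x 10^(-8))
pH = 7.2596

7.2596


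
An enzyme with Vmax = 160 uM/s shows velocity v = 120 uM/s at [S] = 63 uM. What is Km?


Km = [S] * (Vmax - v) / v
Km = 63 * (160 - 120) / 120
Km = 21.0 uM

21.0 uM


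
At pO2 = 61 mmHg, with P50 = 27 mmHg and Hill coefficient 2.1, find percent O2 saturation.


Y = pO2^n / (P50^n + pO2^n)
Y = 61^2.1 / (27^2.1 + 61^2.1)
Y = 84.7%

84.7%


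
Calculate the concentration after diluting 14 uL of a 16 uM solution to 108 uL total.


C2 = C1 * V1 / V2
C2 = 16 * 14 / 108
C2 = 2.0741 uM

2.0741 uM


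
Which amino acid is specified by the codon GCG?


Standard genetic code lookup.
Codon GCG -> Ala

Ala


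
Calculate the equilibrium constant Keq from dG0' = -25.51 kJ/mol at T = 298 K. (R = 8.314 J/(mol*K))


Keq = exp(-dG0 * 1000 / (R * T))
Keq = exp(-(-25.51) * 1000 / (8.314 * 298))
Keq = 29624.9089

29624.9089


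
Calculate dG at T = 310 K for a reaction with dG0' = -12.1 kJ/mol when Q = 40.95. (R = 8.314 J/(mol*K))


dG = dG0' + RT * ln(Q) / 1000
dG = -12.1 + 8.314 * 310 * ln(40.95) / 1000
dG = -2.532 kJ/mol

-2.532 kJ/mol


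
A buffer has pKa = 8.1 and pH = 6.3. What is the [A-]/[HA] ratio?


[A-]/[HA] = 10^(pH - pKa)
= 10^(6.3 - 8.1)
= 0.0158

0.0158


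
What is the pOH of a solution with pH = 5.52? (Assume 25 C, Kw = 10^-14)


pOH = 14 - pH
pOH = 14 - 5.52
pOH = 8.48

8.48


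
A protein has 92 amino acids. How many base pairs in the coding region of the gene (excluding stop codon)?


Each amino acid = 1 codon = 3 bp
bp = 92 * 3 = 276 bp

276 bp


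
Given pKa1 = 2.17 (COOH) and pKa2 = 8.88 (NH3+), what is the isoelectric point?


pI = (pKa1 + pKa2) / 2
pI = (2.17 + 8.88) / 2
pI = 5.525

5.525


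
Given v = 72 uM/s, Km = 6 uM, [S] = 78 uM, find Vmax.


Vmax = v * (Km + [S]) / [S]
Vmax = 72 * (6 + 78) / 78
Vmax = 77.5385 uM/s

77.5385 uM/s


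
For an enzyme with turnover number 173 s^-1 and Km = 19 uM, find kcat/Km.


Catalytic efficiency = kcat / Km
= 173 / 19
= 9.1053 uM^-1*s^-1

9.1053 uM^-1*s^-1


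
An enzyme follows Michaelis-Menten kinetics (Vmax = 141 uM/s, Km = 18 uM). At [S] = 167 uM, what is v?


v = Vmax * [S] / (Km + [S])
v = 141 * 167 / (18 + 167)
v = 127.2811 uM/s

127.2811 uM/s


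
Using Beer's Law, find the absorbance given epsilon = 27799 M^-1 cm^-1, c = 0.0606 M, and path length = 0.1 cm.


A = epsilon * c * l
A = 27799 * 0.0606 * 0.1
A = 168.4619

168.4619


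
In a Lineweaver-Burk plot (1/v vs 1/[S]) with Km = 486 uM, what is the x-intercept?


x-intercept = -1/Km
= -1/486
= -0.0021 1/uM

-0.0021 1/uM


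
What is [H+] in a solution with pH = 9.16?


[H+] = 10^(-pH)
[H+] = 10^(-9.16)
[H+] = 6.918e-10 M

6.918e-10 M


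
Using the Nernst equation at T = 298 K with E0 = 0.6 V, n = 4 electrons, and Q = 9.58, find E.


E = E0 - (RT/nF) * ln(Q)
E = 0.6 - (8.314 * 298 / (4 * 96485)) * ln(9.58)
E = 0.5855 V

0.5855 V


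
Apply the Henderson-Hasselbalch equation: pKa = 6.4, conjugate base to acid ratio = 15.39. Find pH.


pH = pKa + log10([A-]/[HA])
pH = 6.4 + log10(15.39)
pH = 7.5872

7.5872


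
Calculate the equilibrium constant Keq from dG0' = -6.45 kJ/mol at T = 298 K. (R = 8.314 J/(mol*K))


Keq = exp(-dG0 * 1000 / (R * T))
Keq = exp(-(-6.45) * 1000 / (8.314 * 298))
Keq = 13.509

13.509


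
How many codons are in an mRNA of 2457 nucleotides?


codons = nucleotides / 3
codons = 2457 / 3 = 819

819


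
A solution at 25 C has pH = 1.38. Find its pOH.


pOH = 14 - pH
pOH = 14 - 1.38
pOH = 12.62

12.62


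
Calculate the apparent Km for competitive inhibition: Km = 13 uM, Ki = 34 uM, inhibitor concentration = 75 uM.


Km_app = Km * (1 + [I]/Ki)
Km_app = 13 * (1 + 75/34)
Km_app = 41.6765 uM

41.6765 uM


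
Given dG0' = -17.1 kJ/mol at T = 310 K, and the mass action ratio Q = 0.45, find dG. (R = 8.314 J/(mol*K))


dG = dG0' + RT * ln(Q) / 1000
dG = -17.1 + 8.314 * 310 * ln(0.45) / 1000
dG = -19.158 kJ/mol

-19.158 kJ/mol


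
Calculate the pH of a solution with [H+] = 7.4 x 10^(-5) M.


pH = -log10([H+])
pH = -log10(7.4 x 10^(-5))
pH = 4.1308

4.1308


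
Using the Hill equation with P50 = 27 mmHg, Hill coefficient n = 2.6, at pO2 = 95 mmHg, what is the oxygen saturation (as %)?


Y = pO2^n / (P50^n + pO2^n)
Y = 95^2.6 / (27^2.6 + 95^2.6)
Y = 96.34%

96.34%


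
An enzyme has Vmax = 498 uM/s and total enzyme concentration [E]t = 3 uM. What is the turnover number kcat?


kcat = Vmax / [E]t
kcat = 498 / 3
kcat = 166.0 s^-1

166.0 s^-1


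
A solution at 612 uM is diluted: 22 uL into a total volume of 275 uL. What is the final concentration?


C2 = C1 * V1 / V2
C2 = 612 * 22 / 275
C2 = 48.96 uM

48.96 uM


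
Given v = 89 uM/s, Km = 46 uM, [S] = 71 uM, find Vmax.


Vmax = v * (Km + [S]) / [S]
Vmax = 89 * (46 + 71) / 71
Vmax = 146.662 uM/s

146.662 uM/s


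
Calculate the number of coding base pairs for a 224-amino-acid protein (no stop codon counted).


Each amino acid = 1 codon = 3 bp
bp = 224 * 3 = 672 bp

672 bp


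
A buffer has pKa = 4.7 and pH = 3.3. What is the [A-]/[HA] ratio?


[A-]/[HA] = 10^(pH - pKa)
= 10^(3.3 - 4.7)
= 0.0398

0.0398


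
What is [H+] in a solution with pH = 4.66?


[H+] = 10^(-pH)
[H+] = 10^(-4.66)
[H+] = 2.188e-05 M

2.188e-05 M


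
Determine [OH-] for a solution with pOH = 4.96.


[OH-] = 10^(-pOH)
[OH-] = 10^(-4.96)
[OH-] = 1.096e-05 M

1.096e-05 M


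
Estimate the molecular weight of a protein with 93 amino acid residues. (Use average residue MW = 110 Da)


MW = n_residues * 110 Da
MW = 93 * 110
MW = 10230 Da

10230 Da


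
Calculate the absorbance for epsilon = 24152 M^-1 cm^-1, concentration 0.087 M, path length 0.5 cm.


A = epsilon * c * l
A = 24152 * 0.087 * 0.5
A = 1050.612

1050.612


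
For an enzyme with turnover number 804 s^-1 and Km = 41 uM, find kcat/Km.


Catalytic efficiency = kcat / Km
= 804 / 41
= 19.6098 uM^-1*s^-1

19.6098 uM^-1*s^-1


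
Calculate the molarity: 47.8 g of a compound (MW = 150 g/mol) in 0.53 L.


C = (mass / MW) / volume
C = (47.8 / 150) / 0.53
C = 0.6013 M

0.6013 M


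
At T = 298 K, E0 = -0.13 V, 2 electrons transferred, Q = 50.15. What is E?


E = E0 - (RT/nF) * ln(Q)
E = -0.13 - (8.314 * 298 / (2 * 96485)) * ln(50.15)
E = -0.1803 V

-0.1803 V


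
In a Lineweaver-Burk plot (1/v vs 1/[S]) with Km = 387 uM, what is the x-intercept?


x-intercept = -1/Km
= -1/387
= -0.0026 1/uM

-0.0026 1/uM


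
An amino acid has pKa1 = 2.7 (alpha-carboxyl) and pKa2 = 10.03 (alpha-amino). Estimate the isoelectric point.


pI = (pKa1 + pKa2) / 2
pI = (2.7 + 10.03) / 2
pI = 6.365

6.365


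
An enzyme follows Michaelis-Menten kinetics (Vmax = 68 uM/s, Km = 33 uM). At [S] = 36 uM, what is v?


v = Vmax * [S] / (Km + [S])
v = 68 * 36 / (33 + 36)
v = 35.4783 uM/s

35.4783 uM/s


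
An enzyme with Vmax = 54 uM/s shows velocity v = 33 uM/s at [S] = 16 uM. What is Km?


Km = [S] * (Vmax - v) / v
Km = 16 * (54 - 33) / 33
Km = 10.1818 uM

10.1818 uM


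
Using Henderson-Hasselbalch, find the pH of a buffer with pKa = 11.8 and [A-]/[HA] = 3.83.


pH = pKa + log10([A-]/[HA])
pH = 11.8 + log10(3.83)
pH = 12.3832

12.3832


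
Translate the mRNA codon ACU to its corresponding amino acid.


Standard genetic code lookup.
Codon ACU -> Thr

Thr


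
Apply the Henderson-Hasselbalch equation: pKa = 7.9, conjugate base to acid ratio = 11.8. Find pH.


pH = pKa + log10([A-]/[HA])
pH = 7.9 + log10(11.8)
pH = 8.9719

8.9719


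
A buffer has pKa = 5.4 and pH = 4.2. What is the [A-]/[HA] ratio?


[A-]/[HA] = 10^(pH - pKa)
= 10^(4.2 - 5.4)
= 0.0631

0.0631


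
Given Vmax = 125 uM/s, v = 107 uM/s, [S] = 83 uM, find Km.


Km = [S] * (Vmax - v) / v
Km = 83 * (125 - 107) / 107
Km = 13.9626 uM

13.9626 uM


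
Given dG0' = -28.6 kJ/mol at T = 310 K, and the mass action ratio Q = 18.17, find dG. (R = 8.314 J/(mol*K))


dG = dG0' + RT * ln(Q) / 1000
dG = -28.6 + 8.314 * 310 * ln(18.17) / 1000
dG = -21.1263 kJ/mol

-21.1263 kJ/mol


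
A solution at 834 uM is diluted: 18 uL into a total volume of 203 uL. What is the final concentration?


C2 = C1 * V1 / V2
C2 = 834 * 18 / 203
C2 = 73.9507 uM

73.9507 uM


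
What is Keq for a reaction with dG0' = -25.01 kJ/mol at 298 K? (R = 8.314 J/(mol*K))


Keq = exp(-dG0 * 1000 / (R * T))
Keq = exp(-(-25.01) * 1000 / (8.314 * 298))
Keq = 24210.9507

24210.9507


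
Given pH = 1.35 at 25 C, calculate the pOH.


pOH = 14 - pH
pOH = 14 - 1.35
pOH = 12.65

12.65


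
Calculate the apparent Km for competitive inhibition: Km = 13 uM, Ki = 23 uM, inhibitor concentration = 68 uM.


Km_app = Km * (1 + [I]/Ki)
Km_app = 13 * (1 + 68/23)
Km_app = 51.4348 uM

51.4348 uM


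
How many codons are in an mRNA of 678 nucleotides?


codons = nucleotides / 3
codons = 678 / 3 = 226

226


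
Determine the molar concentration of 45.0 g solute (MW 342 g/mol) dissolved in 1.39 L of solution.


C = (mass / MW) / volume
C = (45.0 / 342) / 1.39
C = 0.0947 M

0.0947 M


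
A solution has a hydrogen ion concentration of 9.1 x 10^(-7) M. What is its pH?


pH = -log10([H+])
pH = -log10(9.1 x 10^(-7))
pH = 6.041

6.041


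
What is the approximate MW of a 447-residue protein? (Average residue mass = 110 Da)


MW = n_residues * 110 Da
MW = 447 * 110
MW = 49170 Da

49170 Da


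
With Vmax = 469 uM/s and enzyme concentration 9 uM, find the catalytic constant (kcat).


kcat = Vmax / [E]t
kcat = 469 / 9
kcat = 52.1111 s^-1

52.1111 s^-1


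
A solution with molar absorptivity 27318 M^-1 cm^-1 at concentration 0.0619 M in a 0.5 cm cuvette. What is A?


A = epsilon * c * l
A = 27318 * 0.0619 * 0.5
A = 845.4921

845.4921


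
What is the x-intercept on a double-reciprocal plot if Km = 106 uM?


x-intercept = -1/Km
= -1/106
= -0.0094 1/uM

-0.0094 1/uM


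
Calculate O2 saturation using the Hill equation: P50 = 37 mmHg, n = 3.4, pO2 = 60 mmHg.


Y = pO2^n / (P50^n + pO2^n)
Y = 60^3.4 / (37^3.4 + 60^3.4)
Y = 83.8%

83.8%


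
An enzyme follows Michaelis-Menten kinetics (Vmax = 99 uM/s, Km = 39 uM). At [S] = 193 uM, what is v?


v = Vmax * [S] / (Km + [S])
v = 99 * 193 / (39 + 193)
v = 82.3578 uM/s

82.3578 uM/s


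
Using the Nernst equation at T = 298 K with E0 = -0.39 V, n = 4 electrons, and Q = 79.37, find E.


E = E0 - (RT/nF) * ln(Q)
E = -0.39 - (8.314 * 298 / (4 * 96485)) * ln(79.37)
E = -0.4181 V

-0.4181 V


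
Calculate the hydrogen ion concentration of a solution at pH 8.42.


[H+] = 10^(-pH)
[H+] = 10^(-8.42)
[H+] = 3.802e-09 M

3.802e-09 M


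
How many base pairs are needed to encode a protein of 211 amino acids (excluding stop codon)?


Each amino acid = 1 codon = 3 bp
bp = 211 * 3 = 633 bp

633 bp


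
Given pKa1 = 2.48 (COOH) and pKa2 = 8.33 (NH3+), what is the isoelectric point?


pI = (pKa1 + pKa2) / 2
pI = (2.48 + 8.33) / 2
pI = 5.405

5.405


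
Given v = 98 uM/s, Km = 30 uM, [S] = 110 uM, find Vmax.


Vmax = v * (Km + [S]) / [S]
Vmax = 98 * (30 + 110) / 110
Vmax = 124.7273 uM/s

124.7273 uM/s


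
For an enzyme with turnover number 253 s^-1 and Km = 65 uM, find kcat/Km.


Catalytic efficiency = kcat / Km
= 253 / 65
= 3.8923 uM^-1*s^-1

3.8923 uM^-1*s^-1


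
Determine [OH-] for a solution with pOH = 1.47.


[OH-] = 10^(-pOH)
[OH-] = 10^(-1.47)
[OH-] = 0.0339 M

0.0339 M


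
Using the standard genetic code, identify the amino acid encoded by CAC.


Standard genetic code lookup.
Codon CAC -> His

His


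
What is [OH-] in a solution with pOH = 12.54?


[OH-] = 10^(-pOH)
[OH-] = 10^(-12.54)
[OH-] = 2.884e-13 M

2.884e-13 M


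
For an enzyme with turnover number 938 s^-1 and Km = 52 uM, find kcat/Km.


Catalytic efficiency = kcat / Km
= 938 / 52
= 18.0385 uM^-1*s^-1

18.0385 uM^-1*s^-1


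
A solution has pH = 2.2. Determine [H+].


[H+] = 10^(-pH)
[H+] = 10^(-2.2)
[H+] = 0.0063 M

0.0063 M


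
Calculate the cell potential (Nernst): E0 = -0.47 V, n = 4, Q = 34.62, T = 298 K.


E = E0 - (RT/nF) * ln(Q)
E = -0.47 - (8.314 * 298 / (4 * 96485)) * ln(34.62)
E = -0.4928 V

-0.4928 V


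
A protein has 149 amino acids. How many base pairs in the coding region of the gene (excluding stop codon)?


Each amino acid = 1 codon = 3 bp
bp = 149 * 3 = 447 bp

447 bp


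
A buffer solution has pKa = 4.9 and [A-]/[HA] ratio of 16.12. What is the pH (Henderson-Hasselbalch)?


pH = pKa + log10([A-]/[HA])
pH = 4.9 + log10(16.12)
pH = 6.1074

6.1074


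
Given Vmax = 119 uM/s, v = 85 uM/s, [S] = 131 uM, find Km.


Km = [S] * (Vmax - v) / v
Km = 131 * (119 - 85) / 85
Km = 52.4 uM

52.4 uM


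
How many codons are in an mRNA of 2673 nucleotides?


codons = nucleotides / 3
codons = 2673 / 3 = 891

891


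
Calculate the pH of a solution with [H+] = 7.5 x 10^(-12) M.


pH = -log10([H+])
pH = -log10(7.5 x 10^(-12))
pH = 11.1249

11.1249


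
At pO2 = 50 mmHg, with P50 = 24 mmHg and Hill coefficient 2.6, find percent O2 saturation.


Y = pO2^n / (P50^n + pO2^n)
Y = 50^2.6 / (24^2.6 + 50^2.6)
Y = 87.08%

87.08%


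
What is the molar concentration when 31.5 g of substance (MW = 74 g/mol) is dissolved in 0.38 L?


C = (mass / MW) / volume
C = (31.5 / 74) / 0.38
C = 1.1202 M

1.1202 M


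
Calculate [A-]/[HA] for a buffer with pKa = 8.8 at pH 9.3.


[A-]/[HA] = 10^(pH - pKa)
= 10^(9.3 - 8.8)
= 3.1623

3.1623


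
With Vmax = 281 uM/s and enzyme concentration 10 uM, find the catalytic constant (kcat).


kcat = Vmax / [E]t
kcat = 281 / 10
kcat = 28.1 s^-1

28.1 s^-1


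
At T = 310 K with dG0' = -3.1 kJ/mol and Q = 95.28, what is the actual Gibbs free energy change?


dG = dG0' + RT * ln(Q) / 1000
dG = -3.1 + 8.314 * 310 * ln(95.28) / 1000
dG = 8.6445 kJ/mol

8.6445 kJ/mol


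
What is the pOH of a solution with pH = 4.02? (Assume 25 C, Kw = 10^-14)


pOH = 14 - pH
pOH = 14 - 4.02
pOH = 9.98

9.98


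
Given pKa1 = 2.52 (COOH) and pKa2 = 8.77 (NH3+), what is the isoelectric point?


pI = (pKa1 + pKa2) / 2
pI = (2.52 + 8.77) / 2
pI = 5.645

5.645


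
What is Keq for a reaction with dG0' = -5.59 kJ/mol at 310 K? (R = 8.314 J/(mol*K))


Keq = exp(-dG0 * 1000 / (R * T))
Keq = exp(-(-5.59) * 1000 / (8.314 * 310))
Keq = 8.7487

8.7487


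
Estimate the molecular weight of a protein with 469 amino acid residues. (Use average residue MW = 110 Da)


MW = n_residues * 110 Da
MW = 469 * 110
MW = 51590 Da

51590 Da


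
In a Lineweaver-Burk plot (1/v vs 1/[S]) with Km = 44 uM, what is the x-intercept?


x-intercept = -1/Km
= -1/44
= -0.0227 1/uM

-0.0227 1/uM


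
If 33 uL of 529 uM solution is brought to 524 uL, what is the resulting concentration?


C2 = C1 * V1 / V2
C2 = 529 * 33 / 524
C2 = 33.3149 uM

33.3149 uM


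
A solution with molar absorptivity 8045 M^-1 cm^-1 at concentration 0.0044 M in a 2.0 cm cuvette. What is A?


A = epsilon * c * l
A = 8045 * 0.0044 * 2.0
A = 70.796

70.796


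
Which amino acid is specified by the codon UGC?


Standard genetic code lookup.
Codon UGC -> Cys

Cys


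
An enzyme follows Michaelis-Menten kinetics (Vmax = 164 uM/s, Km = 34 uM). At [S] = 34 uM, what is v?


v = Vmax * [S] / (Km + [S])
v = 164 * 34 / (34 + 34)
v = 82.0 uM/s

82.0 uM/s


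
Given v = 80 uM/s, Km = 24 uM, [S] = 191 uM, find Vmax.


Vmax = v * (Km + [S]) / [S]
Vmax = 80 * (24 + 191) / 191
Vmax = 90.0524 uM/s

90.0524 uM/s


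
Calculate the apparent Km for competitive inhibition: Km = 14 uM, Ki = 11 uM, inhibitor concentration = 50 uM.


Km_app = Km * (1 + [I]/Ki)
Km_app = 14 * (1 + 50/11)
Km_app = 77.6364 uM

77.6364 uM


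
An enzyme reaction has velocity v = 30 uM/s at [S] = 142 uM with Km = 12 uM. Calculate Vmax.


Vmax = v * (Km + [S]) / [S]
Vmax = 30 * (12 + 142) / 142
Vmax = 32.5352 uM/s

32.5352 uM/s


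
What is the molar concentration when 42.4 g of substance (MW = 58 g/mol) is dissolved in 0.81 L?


C = (mass / MW) / volume
C = (42.4 / 58) / 0.81
C = 0.9025 M

0.9025 M


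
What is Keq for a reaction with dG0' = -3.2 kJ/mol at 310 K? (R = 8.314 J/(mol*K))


Keq = exp(-dG0 * 1000 / (R * T))
Keq = exp(-(-3.2) * 1000 / (8.314 * 310))
Keq = 3.4611

3.4611


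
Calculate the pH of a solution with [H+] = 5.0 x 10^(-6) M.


pH = -log10([H+])
pH = -log10(5.0 x 10^(-6))
pH = 5.301

5.301


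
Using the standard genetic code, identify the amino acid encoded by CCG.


Standard genetic code lookup.
Codon CCG -> Pro

Pro


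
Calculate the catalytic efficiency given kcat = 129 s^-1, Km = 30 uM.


Catalytic efficiency = kcat / Km
= 129 / 30
= 4.3 uM^-1*s^-1

4.3 uM^-1*s^-1


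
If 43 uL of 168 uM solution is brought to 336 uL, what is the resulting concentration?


C2 = C1 * V1 / V2
C2 = 168 * 43 / 336
C2 = 21.5 uM

21.5 uM


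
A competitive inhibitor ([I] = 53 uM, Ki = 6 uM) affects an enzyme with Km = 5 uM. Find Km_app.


Km_app = Km * (1 + [I]/Ki)
Km_app = 5 * (1 + 53/6)
Km_app = 49.1667 uM

49.1667 uM


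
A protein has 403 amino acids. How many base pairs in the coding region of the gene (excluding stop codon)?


Each amino acid = 1 codon = 3 bp
bp = 403 * 3 = 1209 bp

1209 bp


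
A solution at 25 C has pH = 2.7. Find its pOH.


pOH = 14 - pH
pOH = 14 - 2.7
pOH = 11.3

11.3


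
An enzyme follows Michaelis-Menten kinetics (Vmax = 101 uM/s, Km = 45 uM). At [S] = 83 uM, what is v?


v = Vmax * [S] / (Km + [S])
v = 101 * 83 / (45 + 83)
v = 65.4922 uM/s

65.4922 uM/s


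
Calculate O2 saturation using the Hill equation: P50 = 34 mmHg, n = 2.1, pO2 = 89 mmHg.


Y = pO2^n / (P50^n + pO2^n)
Y = 89^2.1 / (34^2.1 + 89^2.1)
Y = 88.3%

88.3%


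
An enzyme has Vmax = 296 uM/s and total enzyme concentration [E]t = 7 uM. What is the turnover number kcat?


kcat = Vmax / [E]t
kcat = 296 / 7
kcat = 42.2857 s^-1

42.2857 s^-1


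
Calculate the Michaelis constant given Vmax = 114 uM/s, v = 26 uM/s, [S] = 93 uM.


Km = [S] * (Vmax - v) / v
Km = 93 * (114 - 26) / 26
Km = 314.7692 uM

314.7692 uM


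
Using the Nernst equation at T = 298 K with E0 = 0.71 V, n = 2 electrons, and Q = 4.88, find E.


E = E0 - (RT/nF) * ln(Q)
E = 0.71 - (8.314 * 298 / (2 * 96485)) * ln(4.88)
E = 0.6896 V

0.6896 V


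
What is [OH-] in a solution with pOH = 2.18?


[OH-] = 10^(-pOH)
[OH-] = 10^(-2.18)
[OH-] = 0.0066 M

0.0066 M


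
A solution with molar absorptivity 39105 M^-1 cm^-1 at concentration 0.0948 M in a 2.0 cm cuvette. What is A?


A = epsilon * c * l
A = 39105 * 0.0948 * 2.0
A = 7414.308

7414.308


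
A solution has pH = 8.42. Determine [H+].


[H+] = 10^(-pH)
[H+] = 10^(-8.42)
[H+] = 3.802e-09 M

3.802e-09 M


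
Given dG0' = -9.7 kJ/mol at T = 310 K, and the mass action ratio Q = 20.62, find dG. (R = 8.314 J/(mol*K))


dG = dG0' + RT * ln(Q) / 1000
dG = -9.7 + 8.314 * 310 * ln(20.62) / 1000
dG = -1.9003 kJ/mol

-1.9003 kJ/mol


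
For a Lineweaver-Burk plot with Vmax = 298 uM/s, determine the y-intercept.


y-intercept = 1/Vmax
= 1/298
= 0.0034 s/uM

0.0034 s/uM


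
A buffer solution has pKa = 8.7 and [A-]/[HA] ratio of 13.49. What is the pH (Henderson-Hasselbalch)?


pH = pKa + log10([A-]/[HA])
pH = 8.7 + log10(13.49)
pH = 9.83

9.83


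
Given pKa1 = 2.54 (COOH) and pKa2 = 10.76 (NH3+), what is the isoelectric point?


pI = (pKa1 + pKa2) / 2
pI = (2.54 + 10.76) / 2
pI = 6.65

6.65


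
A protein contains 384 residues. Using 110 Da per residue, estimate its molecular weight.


MW = n_residues * 110 Da
MW = 384 * 110
MW = 42240 Da

42240 Da


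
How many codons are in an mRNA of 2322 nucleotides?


codons = nucleotides / 3
codons = 2322 / 3 = 774

774


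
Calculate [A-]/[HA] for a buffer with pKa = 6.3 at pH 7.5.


[A-]/[HA] = 10^(pH - pKa)
= 10^(7.5 - 6.3)
= 15.8489

15.8489


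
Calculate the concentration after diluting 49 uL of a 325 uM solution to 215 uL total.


C2 = C1 * V1 / V2
C2 = 325 * 49 / 215
C2 = 74.0698 uM

74.0698 uM


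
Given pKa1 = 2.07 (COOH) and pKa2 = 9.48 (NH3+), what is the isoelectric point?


pI = (pKa1 + pKa2) / 2
pI = (2.07 + 9.48) / 2
pI = 5.775

5.775


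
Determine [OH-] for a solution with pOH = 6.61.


[OH-] = 10^(-pOH)
[OH-] = 10^(-6.61)
[OH-] = 2.455e-07 M

2.455e-07 M


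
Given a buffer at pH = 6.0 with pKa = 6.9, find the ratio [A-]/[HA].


[A-]/[HA] = 10^(pH - pKa)
= 10^(6.0 - 6.9)
= 0.1259

0.1259


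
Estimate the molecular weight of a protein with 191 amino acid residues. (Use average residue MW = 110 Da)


MW = n_residues * 110 Da
MW = 191 * 110
MW = 21010 Da

21010 Da


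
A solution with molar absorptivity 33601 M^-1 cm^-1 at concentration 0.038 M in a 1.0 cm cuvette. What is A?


A = epsilon * c * l
A = 33601 * 0.038 * 1.0
A = 1276.838

1276.838


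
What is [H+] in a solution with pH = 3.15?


[H+] = 10^(-pH)
[H+] = 10^(-3.15)
[H+] = 7.079e-04 M

7.079e-04 M


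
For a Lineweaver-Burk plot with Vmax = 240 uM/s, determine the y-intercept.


y-intercept = 1/Vmax
= 1/240
= 0.0042 s/uM

0.0042 s/uM


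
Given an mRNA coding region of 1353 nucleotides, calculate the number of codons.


codons = nucleotides / 3
codons = 1353 / 3 = 451

451


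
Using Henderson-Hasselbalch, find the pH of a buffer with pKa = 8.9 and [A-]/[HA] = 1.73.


pH = pKa + log10([A-]/[HA])
pH = 8.9 + log10(1.73)
pH = 9.138

9.138


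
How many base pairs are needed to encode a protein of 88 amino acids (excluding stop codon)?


Each amino acid = 1 codon = 3 bp
bp = 88 * 3 = 264 bp

264 bp


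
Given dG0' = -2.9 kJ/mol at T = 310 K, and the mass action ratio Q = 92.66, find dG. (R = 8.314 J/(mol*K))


dG = dG0' + RT * ln(Q) / 1000
dG = -2.9 + 8.314 * 310 * ln(92.66) / 1000
dG = 8.7726 kJ/mol

8.7726 kJ/mol


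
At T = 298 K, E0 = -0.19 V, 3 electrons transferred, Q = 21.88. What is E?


E = E0 - (RT/nF) * ln(Q)
E = -0.19 - (8.314 * 298 / (3 * 96485)) * ln(21.88)
E = -0.2164 V

-0.2164 V


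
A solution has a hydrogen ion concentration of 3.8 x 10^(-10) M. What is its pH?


pH = -log10([H+])
pH = -log10(3.8 x 10^(-10))
pH = 9.4202

9.4202


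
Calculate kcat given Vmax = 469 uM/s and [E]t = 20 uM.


kcat = Vmax / [E]t
kcat = 469 / 20
kcat = 23.45 s^-1

23.45 s^-1


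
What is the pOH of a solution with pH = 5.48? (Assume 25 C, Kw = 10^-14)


pOH = 14 - pH
pOH = 14 - 5.48
pOH = 8.52

8.52


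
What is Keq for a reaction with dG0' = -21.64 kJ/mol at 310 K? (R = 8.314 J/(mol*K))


Keq = exp(-dG0 * 1000 / (R * T))
Keq = exp(-(-21.64) * 1000 / (8.314 * 310))
Keq = 4430.437

4430.437


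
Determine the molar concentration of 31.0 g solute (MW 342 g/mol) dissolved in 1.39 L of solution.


C = (mass / MW) / volume
C = (31.0 / 342) / 1.39
C = 0.0652 M

0.0652 M


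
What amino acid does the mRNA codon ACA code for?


Standard genetic code lookup.
Codon ACA -> Thr

Thr


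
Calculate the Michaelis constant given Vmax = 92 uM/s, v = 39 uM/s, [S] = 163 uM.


Km = [S] * (Vmax - v) / v
Km = 163 * (92 - 39) / 39
Km = 221.5128 uM

221.5128 uM


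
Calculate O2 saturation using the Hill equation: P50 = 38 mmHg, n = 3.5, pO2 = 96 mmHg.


Y = pO2^n / (P50^n + pO2^n)
Y = 96^3.5 / (38^3.5 + 96^3.5)
Y = 96.24%

96.24%


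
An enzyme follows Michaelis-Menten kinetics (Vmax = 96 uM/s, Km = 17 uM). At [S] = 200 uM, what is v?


v = Vmax * [S] / (Km + [S])
v = 96 * 200 / (17 + 200)
v = 88.4793 uM/s

88.4793 uM/s


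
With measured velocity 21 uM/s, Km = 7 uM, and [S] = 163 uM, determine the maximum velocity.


Vmax = v * (Km + [S]) / [S]
Vmax = 21 * (7 + 163) / 163
Vmax = 21.9018 uM/s

21.9018 uM/s


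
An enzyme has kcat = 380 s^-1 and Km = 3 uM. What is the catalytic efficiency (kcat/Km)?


Catalytic efficiency = kcat / Km
= 380 / 3
= 126.6667 uM^-1*s^-1

126.6667 uM^-1*s^-1


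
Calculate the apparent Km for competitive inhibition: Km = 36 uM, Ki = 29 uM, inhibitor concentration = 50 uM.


Km_app = Km * (1 + [I]/Ki)
Km_app = 36 * (1 + 50/29)
Km_app = 98.069 uM

98.069 uM


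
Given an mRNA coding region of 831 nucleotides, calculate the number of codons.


codons = nucleotides / 3
codons = 831 / 3 = 277

277


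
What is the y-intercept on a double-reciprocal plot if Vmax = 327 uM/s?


y-intercept = 1/Vmax
= 1/327
= 0.0031 s/uM

0.0031 s/uM


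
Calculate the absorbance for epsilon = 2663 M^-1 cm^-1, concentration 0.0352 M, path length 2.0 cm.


A = epsilon * c * l
A = 2663 * 0.0352 * 2.0
A = 187.4752

187.4752


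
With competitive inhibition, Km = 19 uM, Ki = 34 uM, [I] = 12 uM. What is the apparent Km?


Km_app = Km * (1 + [I]/Ki)
Km_app = 19 * (1 + 12/34)
Km_app = 25.7059 uM

25.7059 uM


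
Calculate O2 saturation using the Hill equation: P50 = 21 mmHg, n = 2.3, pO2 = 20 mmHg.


Y = pO2^n / (P50^n + pO2^n)
Y = 20^2.3 / (21^2.3 + 20^2.3)
Y = 47.2%

47.2%


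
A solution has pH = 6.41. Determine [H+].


[H+] = 10^(-pH)
[H+] = 10^(-6.41)
[H+] = 3.890e-07 M

3.890e-07 M


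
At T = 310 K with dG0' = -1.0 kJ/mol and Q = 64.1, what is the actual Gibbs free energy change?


dG = dG0' + RT * ln(Q) / 1000
dG = -1.0 + 8.314 * 310 * ln(64.1) / 1000
dG = 9.7229 kJ/mol

9.7229 kJ/mol


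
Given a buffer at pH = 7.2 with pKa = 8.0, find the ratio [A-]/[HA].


[A-]/[HA] = 10^(pH - pKa)
= 10^(7.2 - 8.0)
= 0.1585

0.1585


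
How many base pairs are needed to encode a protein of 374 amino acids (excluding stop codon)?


Each amino acid = 1 codon = 3 bp
bp = 374 * 3 = 1122 bp

1122 bp


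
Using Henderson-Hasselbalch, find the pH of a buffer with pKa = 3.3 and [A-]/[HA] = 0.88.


pH = pKa + log10([A-]/[HA])
pH = 3.3 + log10(0.88)
pH = 3.2445

3.2445


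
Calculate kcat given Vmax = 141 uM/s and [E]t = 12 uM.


kcat = Vmax / [E]t
kcat = 141 / 12
kcat = 11.75 s^-1

11.75 s^-1


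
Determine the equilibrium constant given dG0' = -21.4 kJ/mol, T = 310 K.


Keq = exp(-dG0 * 1000 / (R * T))
Keq = exp(-(-21.4) * 1000 / (8.314 * 310))
Keq = 4036.504

4036.504


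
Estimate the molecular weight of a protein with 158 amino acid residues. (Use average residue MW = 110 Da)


MW = n_residues * 110 Da
MW = 158 * 110
MW = 17380 Da

17380 Da


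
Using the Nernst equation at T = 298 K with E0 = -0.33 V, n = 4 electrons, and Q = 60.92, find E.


E = E0 - (RT/nF) * ln(Q)
E = -0.33 - (8.314 * 298 / (4 * 96485)) * ln(60.92)
E = -0.3564 V

-0.3564 V


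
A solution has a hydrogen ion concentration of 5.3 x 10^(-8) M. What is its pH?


pH = -log10([H+])
pH = -log10(5.3 x 10^(-8))
pH = 7.2757

7.2757


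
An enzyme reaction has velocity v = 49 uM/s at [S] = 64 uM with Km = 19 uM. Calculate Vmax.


Vmax = v * (Km + [S]) / [S]
Vmax = 49 * (19 + 64) / 64
Vmax = 63.5469 uM/s

63.5469 uM/s


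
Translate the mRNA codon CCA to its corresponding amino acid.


Standard genetic code lookup.
Codon CCA -> Pro

Pro


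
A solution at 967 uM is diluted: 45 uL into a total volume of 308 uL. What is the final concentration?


C2 = C1 * V1 / V2
C2 = 967 * 45 / 308
C2 = 141.2825 uM

141.2825 uM


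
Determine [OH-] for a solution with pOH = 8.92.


[OH-] = 10^(-pOH)
[OH-] = 10^(-8.92)
[OH-] = 1.202e-09 M

1.202e-09 M


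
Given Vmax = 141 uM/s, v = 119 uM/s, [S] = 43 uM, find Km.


Km = [S] * (Vmax - v) / v
Km = 43 * (141 - 119) / 119
Km = 7.9496 uM

7.9496 uM


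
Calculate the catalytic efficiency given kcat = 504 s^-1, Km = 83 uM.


Catalytic efficiency = kcat / Km
= 504 / 83
= 6.0723 uM^-1*s^-1

6.0723 uM^-1*s^-1


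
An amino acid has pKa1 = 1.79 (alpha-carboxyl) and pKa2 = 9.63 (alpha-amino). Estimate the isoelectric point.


pI = (pKa1 + pKa2) / 2
pI = (1.79 + 9.63) / 2
pI = 5.71

5.71


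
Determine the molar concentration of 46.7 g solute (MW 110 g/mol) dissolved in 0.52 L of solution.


C = (mass / MW) / volume
C = (46.7 / 110) / 0.52
C = 0.8164 M

0.8164 M


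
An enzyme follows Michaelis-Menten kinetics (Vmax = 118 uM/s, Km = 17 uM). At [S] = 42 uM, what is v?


v = Vmax * [S] / (Km + [S])
v = 118 * 42 / (17 + 42)
v = 84.0 uM/s

84.0 uM/s


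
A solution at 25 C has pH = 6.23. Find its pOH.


pOH = 14 - pH
pOH = 14 - 6.23
pOH = 7.77

7.77


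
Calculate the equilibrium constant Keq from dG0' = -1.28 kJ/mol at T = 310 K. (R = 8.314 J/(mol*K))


Keq = exp(-dG0 * 1000 / (R * T))
Keq = exp(-(-1.28) * 1000 / (8.314 * 310))
Keq = 1.6432

1.6432


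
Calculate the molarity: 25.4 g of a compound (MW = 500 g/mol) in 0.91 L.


C = (mass / MW) / volume
C = (25.4 / 500) / 0.91
C = 0.0558 M

0.0558 M


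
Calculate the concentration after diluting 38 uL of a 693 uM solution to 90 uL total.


C2 = C1 * V1 / V2
C2 = 693 * 38 / 90
C2 = 292.6 uM

292.6 uM


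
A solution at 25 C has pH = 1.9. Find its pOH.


pOH = 14 - pH
pOH = 14 - 1.9
pOH = 12.1

12.1


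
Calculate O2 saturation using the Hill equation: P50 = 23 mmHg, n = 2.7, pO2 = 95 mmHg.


Y = pO2^n / (P50^n + pO2^n)
Y = 95^2.7 / (23^2.7 + 95^2.7)
Y = 97.87%

97.87%


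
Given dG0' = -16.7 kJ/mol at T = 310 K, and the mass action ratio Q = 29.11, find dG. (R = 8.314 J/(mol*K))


dG = dG0' + RT * ln(Q) / 1000
dG = -16.7 + 8.314 * 310 * ln(29.11) / 1000
dG = -8.0116 kJ/mol

-8.0116 kJ/mol


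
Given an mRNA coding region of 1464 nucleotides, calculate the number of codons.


codons = nucleotides / 3
codons = 1464 / 3 = 488

488


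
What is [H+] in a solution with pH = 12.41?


[H+] = 10^(-pH)
[H+] = 10^(-12.41)
[H+] = 3.890e-13 M

3.890e-13 M


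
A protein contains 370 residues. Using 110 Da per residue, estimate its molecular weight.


MW = n_residues * 110 Da
MW = 370 * 110
MW = 40700 Da

40700 Da


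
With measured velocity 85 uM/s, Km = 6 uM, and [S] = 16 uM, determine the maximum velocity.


Vmax = v * (Km + [S]) / [S]
Vmax = 85 * (6 + 16) / 16
Vmax = 116.875 uM/s

116.875 uM/s


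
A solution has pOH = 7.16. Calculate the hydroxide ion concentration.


[OH-] = 10^(-pOH)
[OH-] = 10^(-7.16)
[OH-] = 6.918e-08 M

6.918e-08 M


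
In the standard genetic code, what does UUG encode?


Standard genetic code lookup.
Codon UUG -> Leu

Leu


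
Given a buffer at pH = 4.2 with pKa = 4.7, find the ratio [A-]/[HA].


[A-]/[HA] = 10^(pH - pKa)
= 10^(4.2 - 4.7)
= 0.3162

0.3162


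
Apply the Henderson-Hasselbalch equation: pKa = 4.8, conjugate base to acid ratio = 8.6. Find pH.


pH = pKa + log10([A-]/[HA])
pH = 4.8 + log10(8.6)
pH = 5.7345

5.7345


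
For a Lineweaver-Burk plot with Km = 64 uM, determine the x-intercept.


x-intercept = -1/Km
= -1/64
= -0.0156 1/uM

-0.0156 1/uM


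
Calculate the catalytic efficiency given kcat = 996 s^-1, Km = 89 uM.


Catalytic efficiency = kcat / Km
= 996 / 89
= 11.191 uM^-1*s^-1

11.191 uM^-1*s^-1


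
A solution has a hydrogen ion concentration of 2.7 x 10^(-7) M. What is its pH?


pH = -log10([H+])
pH = -log10(2.7 x 10^(-7))
pH = 6.5686

6.5686


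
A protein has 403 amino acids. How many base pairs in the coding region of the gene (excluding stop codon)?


Each amino acid = 1 codon = 3 bp
bp = 403 * 3 = 1209 bp

1209 bp


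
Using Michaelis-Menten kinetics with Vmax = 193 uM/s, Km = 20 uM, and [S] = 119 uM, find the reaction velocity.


v = Vmax * [S] / (Km + [S])
v = 193 * 119 / (20 + 119)
v = 165.2302 uM/s

165.2302 uM/s


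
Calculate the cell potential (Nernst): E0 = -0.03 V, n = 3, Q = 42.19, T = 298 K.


E = E0 - (RT/nF) * ln(Q)
E = -0.03 - (8.314 * 298 / (3 * 96485)) * ln(42.19)
E = -0.062 V

-0.062 V


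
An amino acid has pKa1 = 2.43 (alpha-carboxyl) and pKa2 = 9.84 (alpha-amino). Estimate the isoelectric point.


pI = (pKa1 + pKa2) / 2
pI = (2.43 + 9.84) / 2
pI = 6.135

6.135


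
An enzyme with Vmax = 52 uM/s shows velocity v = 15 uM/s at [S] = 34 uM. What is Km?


Km = [S] * (Vmax - v) / v
Km = 34 * (52 - 15) / 15
Km = 83.8667 uM

83.8667 uM


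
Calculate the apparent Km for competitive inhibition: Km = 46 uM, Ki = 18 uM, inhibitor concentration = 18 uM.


Km_app = Km * (1 + [I]/Ki)
Km_app = 46 * (1 + 18/18)
Km_app = 92.0 uM

92.0 uM


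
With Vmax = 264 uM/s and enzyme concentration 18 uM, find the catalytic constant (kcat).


kcat = Vmax / [E]t
kcat = 264 / 18
kcat = 14.6667 s^-1

14.6667 s^-1


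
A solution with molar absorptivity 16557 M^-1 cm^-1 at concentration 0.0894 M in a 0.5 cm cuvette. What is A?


A = epsilon * c * l
A = 16557 * 0.0894 * 0.5
A = 740.0979

740.0979


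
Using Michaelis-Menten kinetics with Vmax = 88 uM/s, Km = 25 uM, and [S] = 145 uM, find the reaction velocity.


v = Vmax * [S] / (Km + [S])
v = 88 * 145 / (25 + 145)
v = 75.0588 uM/s

75.0588 uM/s


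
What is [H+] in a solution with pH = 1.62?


[H+] = 10^(-pH)
[H+] = 10^(-1.62)
[H+] = 0.024 M

0.024 M


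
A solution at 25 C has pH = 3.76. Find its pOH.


pOH = 14 - pH
pOH = 14 - 3.76
pOH = 10.24

10.24


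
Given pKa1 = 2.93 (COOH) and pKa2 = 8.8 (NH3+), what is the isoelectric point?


pI = (pKa1 + pKa2) / 2
pI = (2.93 + 8.8) / 2
pI = 5.865

5.865


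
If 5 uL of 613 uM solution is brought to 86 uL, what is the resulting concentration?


C2 = C1 * V1 / V2
C2 = 613 * 5 / 86
C2 = 35.6395 uM

35.6395 uM


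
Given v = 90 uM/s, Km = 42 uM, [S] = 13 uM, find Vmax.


Vmax = v * (Km + [S]) / [S]
Vmax = 90 * (42 + 13) / 13
Vmax = 380.7692 uM/s

380.7692 uM/s


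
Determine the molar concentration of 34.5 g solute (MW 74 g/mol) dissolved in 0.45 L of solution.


C = (mass / MW) / volume
C = (34.5 / 74) / 0.45
C = 1.036 M

1.036 M


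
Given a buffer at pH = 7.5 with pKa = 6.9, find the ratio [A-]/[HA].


[A-]/[HA] = 10^(pH - pKa)
= 10^(7.5 - 6.9)
= 3.9811

3.9811


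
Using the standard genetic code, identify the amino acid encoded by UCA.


Standard genetic code lookup.
Codon UCA -> Ser

Ser


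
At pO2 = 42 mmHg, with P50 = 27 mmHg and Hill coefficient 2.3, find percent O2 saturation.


Y = pO2^n / (P50^n + pO2^n)
Y = 42^2.3 / (27^2.3 + 42^2.3)
Y = 73.42%

73.42%
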